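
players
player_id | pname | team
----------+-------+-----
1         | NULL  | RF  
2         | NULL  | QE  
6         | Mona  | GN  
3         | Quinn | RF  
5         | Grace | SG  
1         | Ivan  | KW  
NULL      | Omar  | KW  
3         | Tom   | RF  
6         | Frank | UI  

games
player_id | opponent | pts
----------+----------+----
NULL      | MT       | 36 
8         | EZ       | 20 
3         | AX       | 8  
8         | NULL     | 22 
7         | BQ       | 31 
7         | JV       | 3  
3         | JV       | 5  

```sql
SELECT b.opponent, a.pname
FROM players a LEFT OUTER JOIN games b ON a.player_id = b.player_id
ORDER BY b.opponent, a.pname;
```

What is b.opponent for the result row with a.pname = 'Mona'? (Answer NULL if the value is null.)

NULL

LEFT JOIN keeps every row from `players`; unmatched rows get NULL for `games`'s columns.
Matching on a.player_id = b.player_id. A NULL in a compared column never satisfies the condition.
- player_id=1: no b row matches, row kept with b columns NULL.
- player_id=2: no b row matches, row kept with b columns NULL.
- player_id=6: no b row matches, row kept with b columns NULL.
- player_id=3: 2 matching b row(s), so 2 row(s) emitted.
- player_id=5: no b row matches, row kept with b columns NULL.
- player_id=1: no b row matches, row kept with b columns NULL.
- player_id=NULL: no b row matches, row kept with b columns NULL.
- player_id=3: 2 matching b row(s), so 2 row(s) emitted.
- player_id=6: no b row matches, row kept with b columns NULL.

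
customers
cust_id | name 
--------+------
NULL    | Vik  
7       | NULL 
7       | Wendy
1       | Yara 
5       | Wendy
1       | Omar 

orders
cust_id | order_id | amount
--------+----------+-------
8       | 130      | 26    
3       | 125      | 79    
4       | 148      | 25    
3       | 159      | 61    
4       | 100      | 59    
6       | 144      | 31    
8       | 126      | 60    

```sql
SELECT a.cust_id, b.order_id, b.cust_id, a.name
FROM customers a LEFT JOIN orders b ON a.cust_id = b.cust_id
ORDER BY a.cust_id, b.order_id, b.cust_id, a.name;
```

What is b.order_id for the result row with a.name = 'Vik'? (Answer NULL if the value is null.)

LEFT JOIN keeps every row from `customers`; unmatched rows get NULL for `orders`'s columns.
Matching on a.cust_id = b.cust_id. A NULL in a compared column never satisfies the condition.
- a (cust_id=NULL) has no partner → padded with NULL.
- a (cust_id=7) has no partner → padded with NULL.
- a (cust_id=7) has no partner → padded with NULL.
- a (cust_id=1) has no partner → padded with NULL.
- a (cust_id=5) has no partner → padded with NULL.
- a (cust_id=1) has no partner → padded with NULL.

NULL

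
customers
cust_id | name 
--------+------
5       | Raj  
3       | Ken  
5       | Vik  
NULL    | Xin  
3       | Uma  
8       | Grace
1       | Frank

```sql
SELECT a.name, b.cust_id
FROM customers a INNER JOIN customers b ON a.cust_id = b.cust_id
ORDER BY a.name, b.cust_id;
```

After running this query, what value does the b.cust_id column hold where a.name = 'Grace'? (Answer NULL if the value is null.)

INNER JOIN keeps only pairs where the ON condition holds.
Matching on a.cust_id = b.cust_id. A NULL in a compared column never satisfies the condition.
Matched pairs: 10.

8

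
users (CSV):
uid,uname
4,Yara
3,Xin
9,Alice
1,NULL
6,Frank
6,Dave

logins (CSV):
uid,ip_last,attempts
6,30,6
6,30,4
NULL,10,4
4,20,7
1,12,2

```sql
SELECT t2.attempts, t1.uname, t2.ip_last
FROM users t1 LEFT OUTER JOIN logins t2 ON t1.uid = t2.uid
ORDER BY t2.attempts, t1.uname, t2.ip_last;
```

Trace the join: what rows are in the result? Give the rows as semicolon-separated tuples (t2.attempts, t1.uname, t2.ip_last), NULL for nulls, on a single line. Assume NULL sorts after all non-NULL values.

LEFT JOIN keeps every row from `users`; unmatched rows get NULL for `logins`'s columns.
Matching on t1.uid = t2.uid. A NULL in a compared column never satisfies the condition.
- t1 (uid=4) pairs with 1 row(s) of t2.
- t1 (uid=3) has no partner → padded with NULL.
- t1 (uid=9) has no partner → padded with NULL.
- t1 (uid=1) pairs with 1 row(s) of t2.
- t1 (uid=6) pairs with 2 row(s) of t2.
- t1 (uid=6) pairs with 2 row(s) of t2.
After projecting and ordering:
t2.attempts | t1.uname | t2.ip_last
2 | NULL | 12
4 | Dave | 30
4 | Frank | 30
6 | Dave | 30
6 | Frank | 30
7 | Yara | 20
NULL | Alice | NULL
NULL | Xin | NULL

(2, NULL, 12); (4, Dave, 30); (4, Frank, 30); (6, Dave, 30); (6, Frank, 30); (7, Yara, 20); (NULL, Alice, NULL); (NULL, Xin, NULL)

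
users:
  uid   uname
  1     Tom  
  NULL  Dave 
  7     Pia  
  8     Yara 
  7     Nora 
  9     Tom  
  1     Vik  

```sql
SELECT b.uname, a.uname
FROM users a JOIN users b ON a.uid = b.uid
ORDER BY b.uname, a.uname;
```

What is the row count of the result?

10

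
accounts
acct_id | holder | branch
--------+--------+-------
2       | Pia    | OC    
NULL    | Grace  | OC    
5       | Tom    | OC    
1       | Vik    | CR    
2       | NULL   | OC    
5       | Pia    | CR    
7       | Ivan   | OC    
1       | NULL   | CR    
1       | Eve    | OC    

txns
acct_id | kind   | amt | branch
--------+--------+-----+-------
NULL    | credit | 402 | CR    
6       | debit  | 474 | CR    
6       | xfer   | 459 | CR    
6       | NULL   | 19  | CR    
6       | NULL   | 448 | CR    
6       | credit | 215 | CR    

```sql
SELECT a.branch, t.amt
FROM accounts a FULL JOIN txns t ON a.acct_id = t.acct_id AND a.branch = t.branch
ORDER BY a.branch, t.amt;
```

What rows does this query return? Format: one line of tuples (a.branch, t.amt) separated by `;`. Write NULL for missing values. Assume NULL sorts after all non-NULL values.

(CR, NULL); (CR, NULL); (CR, NULL); (OC, NULL); (OC, NULL); (OC, NULL); (OC, NULL); (OC, NULL); (OC, NULL); (NULL, 19); (NULL, 215); (NULL, 402); (NULL, 448); (NULL, 459); (NULL, 474)

FULL OUTER JOIN keeps every row from both sides; unmatched rows get NULL for the other side's columns.
Matching on a.acct_id = t.acct_id AND a.branch = t.branch. A NULL in a compared column never satisfies the condition.
- a row (acct_id=2, branch=OC): no match → kept, t columns NULL.
- a row (acct_id=NULL, branch=OC): no match → kept, t columns NULL.
- a row (acct_id=5, branch=OC): no match → kept, t columns NULL.
- a row (acct_id=1, branch=CR): no match → kept, t columns NULL.
- a row (acct_id=2, branch=OC): no match → kept, t columns NULL.
- a row (acct_id=5, branch=CR): no match → kept, t columns NULL.
- a row (acct_id=7, branch=OC): no match → kept, t columns NULL.
- a row (acct_id=1, branch=CR): no match → kept, t columns NULL.
- a row (acct_id=1, branch=OC): no match → kept, t columns NULL.
- plus 6 unmatched t row(s), each kept with NULL a columns.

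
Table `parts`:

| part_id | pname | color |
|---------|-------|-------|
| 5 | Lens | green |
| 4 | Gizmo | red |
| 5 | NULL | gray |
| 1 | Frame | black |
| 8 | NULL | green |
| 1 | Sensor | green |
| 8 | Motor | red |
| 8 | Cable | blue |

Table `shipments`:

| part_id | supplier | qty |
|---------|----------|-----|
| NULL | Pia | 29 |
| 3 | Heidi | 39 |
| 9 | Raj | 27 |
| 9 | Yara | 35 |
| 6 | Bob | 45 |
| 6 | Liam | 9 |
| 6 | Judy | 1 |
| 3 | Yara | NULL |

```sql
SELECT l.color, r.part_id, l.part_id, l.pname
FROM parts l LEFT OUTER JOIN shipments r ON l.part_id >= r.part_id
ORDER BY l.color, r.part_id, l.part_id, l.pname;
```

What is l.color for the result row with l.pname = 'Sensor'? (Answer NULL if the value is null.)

green

LEFT JOIN keeps every row from `parts`; unmatched rows get NULL for `shipments`'s columns.
Matching on l.part_id >= r.part_id. A NULL in a compared column never satisfies the condition.
Matched pairs: 21; unmatched l rows kept: 2.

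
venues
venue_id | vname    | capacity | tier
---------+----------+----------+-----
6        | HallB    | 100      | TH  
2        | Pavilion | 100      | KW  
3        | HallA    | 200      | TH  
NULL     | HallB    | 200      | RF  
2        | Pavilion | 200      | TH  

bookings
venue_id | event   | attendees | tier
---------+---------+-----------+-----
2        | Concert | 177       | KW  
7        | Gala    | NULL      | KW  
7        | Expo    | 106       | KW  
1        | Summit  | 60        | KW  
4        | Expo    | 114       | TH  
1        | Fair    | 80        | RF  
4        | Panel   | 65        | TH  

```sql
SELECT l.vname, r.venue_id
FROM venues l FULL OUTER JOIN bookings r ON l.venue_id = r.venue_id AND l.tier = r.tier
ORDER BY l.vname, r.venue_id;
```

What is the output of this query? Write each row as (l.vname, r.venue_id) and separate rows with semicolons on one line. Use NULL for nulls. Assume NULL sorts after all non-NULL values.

FULL OUTER JOIN keeps every row from both sides; unmatched rows get NULL for the other side's columns.
Matching on l.venue_id = r.venue_id AND l.tier = r.tier. A NULL in a compared column never satisfies the condition.
Matched pairs: 1; unmatched l rows kept: 4; unmatched r rows kept: 6.

(HallA, NULL); (HallB, NULL); (HallB, NULL); (Pavilion, 2); (Pavilion, NULL); (NULL, 1); (NULL, 1); (NULL, 4); (NULL, 4); (NULL, 7); (NULL, 7)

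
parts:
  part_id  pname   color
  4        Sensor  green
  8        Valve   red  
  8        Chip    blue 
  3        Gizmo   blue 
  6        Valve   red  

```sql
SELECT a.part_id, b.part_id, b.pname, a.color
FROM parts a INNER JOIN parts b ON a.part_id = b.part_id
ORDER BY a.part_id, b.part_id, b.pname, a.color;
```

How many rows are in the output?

7

INNER JOIN keeps only pairs where the ON condition holds.
Matching on a.part_id = b.part_id.
Matched pairs: 7.
Total: 7 rows.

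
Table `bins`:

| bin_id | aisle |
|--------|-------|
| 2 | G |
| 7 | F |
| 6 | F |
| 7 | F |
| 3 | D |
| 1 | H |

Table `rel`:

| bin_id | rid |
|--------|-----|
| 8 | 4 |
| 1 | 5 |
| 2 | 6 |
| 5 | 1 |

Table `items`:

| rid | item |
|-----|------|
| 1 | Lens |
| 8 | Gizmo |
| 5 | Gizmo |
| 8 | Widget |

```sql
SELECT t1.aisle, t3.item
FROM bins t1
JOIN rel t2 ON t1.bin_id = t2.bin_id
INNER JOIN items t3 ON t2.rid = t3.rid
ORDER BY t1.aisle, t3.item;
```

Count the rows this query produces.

Evaluate left to right. First `bins t1 INNER JOIN rel t2` on bin_id: 2 row(s).
Then INNER JOIN `items t3` on rid: keep only rows whose t2.rid appears in t3.
Result: 1 row(s).

1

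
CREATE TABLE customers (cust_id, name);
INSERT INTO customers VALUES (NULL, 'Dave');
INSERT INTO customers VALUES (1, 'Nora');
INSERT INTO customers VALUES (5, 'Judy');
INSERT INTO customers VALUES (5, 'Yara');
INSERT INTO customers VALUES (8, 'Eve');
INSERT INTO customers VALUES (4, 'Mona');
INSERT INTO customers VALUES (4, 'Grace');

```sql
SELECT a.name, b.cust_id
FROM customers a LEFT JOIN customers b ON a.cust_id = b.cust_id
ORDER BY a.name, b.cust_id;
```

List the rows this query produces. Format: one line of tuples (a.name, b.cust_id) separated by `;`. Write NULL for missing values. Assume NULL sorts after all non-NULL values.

LEFT JOIN keeps every row from `customers a`; unmatched rows get NULL for `customers b`'s columns.
Matching on a.cust_id = b.cust_id. A NULL in a compared column never satisfies the condition.
- a (cust_id=NULL) has no partner → padded with NULL.
- a (cust_id=1) pairs with 1 row(s) of b.
- a (cust_id=5) pairs with 2 row(s) of b.
- a (cust_id=5) pairs with 2 row(s) of b.
- a (cust_id=8) pairs with 1 row(s) of b.
- a (cust_id=4) pairs with 2 row(s) of b.
- a (cust_id=4) pairs with 2 row(s) of b.

(Dave, NULL); (Eve, 8); (Grace, 4); (Grace, 4); (Judy, 5); (Judy, 5); (Mona, 4); (Mona, 4); (Nora, 1); (Yara, 5); (Yara, 5)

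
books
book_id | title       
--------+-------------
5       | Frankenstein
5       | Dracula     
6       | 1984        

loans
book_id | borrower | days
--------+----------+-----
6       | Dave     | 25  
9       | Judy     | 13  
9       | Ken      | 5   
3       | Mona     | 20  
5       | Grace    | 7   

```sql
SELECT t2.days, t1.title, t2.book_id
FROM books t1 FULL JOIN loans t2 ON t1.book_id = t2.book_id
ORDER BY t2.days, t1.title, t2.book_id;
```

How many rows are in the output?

FULL OUTER JOIN keeps every row from both sides; unmatched rows get NULL for the other side's columns.
Matching on t1.book_id = t2.book_id.
- t1[0] book_id=5 → 1 match(es) in t2 → 1 row(s).
- t1[1] book_id=5 → 1 match(es) in t2 → 1 row(s).
- t1[2] book_id=6 → 1 match(es) in t2 → 1 row(s).
- 3 row(s) from t2 found no t1 partner → padded with NULL.
Total: 3 matched + 3 padded = 6 rows.

6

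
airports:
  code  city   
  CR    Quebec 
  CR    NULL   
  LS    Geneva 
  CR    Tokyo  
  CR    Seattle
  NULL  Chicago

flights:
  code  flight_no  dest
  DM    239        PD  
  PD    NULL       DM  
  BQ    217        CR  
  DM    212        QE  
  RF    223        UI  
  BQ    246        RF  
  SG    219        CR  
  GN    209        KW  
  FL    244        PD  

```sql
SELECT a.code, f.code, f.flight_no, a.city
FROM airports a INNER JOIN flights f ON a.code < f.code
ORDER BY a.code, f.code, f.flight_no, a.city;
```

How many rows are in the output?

INNER JOIN keeps only pairs where the ON condition holds.
Matching on a.code < f.code. A NULL in a compared column never satisfies the condition.
- a row (code=CR): matches 7 f row(s) → 7 output row(s).
- a row (code=CR): matches 7 f row(s) → 7 output row(s).
- a row (code=LS): matches 3 f row(s) → 3 output row(s).
- a row (code=CR): matches 7 f row(s) → 7 output row(s).
- a row (code=CR): matches 7 f row(s) → 7 output row(s).
- a row (code=NULL): no match → dropped.
Total: 31 rows.

31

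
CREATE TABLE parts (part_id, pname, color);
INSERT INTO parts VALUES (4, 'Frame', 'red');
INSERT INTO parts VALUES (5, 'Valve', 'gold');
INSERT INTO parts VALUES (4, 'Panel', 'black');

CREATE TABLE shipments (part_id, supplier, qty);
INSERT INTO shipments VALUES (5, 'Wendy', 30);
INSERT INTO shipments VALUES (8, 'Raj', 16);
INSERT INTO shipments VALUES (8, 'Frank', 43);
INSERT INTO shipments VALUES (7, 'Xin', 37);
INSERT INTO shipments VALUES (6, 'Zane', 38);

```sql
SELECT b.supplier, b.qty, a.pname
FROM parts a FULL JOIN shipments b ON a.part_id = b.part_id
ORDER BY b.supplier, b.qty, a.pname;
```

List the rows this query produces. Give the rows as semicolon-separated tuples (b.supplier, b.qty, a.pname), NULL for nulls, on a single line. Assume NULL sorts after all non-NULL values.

FULL OUTER JOIN keeps every row from both sides; unmatched rows get NULL for the other side's columns.
Matching on a.part_id = b.part_id.
- a row (part_id=4): no match → kept, b columns NULL.
- a row (part_id=5): matches 1 b row(s) → 1 output row(s).
- a row (part_id=4): no match → kept, b columns NULL.
- 4 row(s) from b found no a partner → padded with NULL.
After projecting and ordering:
b.supplier | b.qty | a.pname
Frank | 43 | NULL
Raj | 16 | NULL
Wendy | 30 | Valve
Xin | 37 | NULL
Zane | 38 | NULL
NULL | NULL | Frame
NULL | NULL | Panel

(Frank, 43, NULL); (Raj, 16, NULL); (Wendy, 30, Valve); (Xin, 37, NULL); (Zane, 38, NULL); (NULL, NULL, Frame); (NULL, NULL, Panel)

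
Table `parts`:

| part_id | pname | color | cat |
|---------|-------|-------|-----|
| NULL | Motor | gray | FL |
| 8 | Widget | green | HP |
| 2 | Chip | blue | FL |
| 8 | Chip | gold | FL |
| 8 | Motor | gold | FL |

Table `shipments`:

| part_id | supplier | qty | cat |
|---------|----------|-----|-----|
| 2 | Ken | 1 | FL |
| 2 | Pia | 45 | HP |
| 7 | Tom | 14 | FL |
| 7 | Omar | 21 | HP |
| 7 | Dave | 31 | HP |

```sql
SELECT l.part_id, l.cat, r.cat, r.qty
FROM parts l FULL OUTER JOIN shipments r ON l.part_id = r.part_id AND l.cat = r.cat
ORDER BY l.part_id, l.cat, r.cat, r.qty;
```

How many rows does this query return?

9

FULL OUTER JOIN keeps every row from both sides; unmatched rows get NULL for the other side's columns.
Matching on l.part_id = r.part_id AND l.cat = r.cat. A NULL in a compared column never satisfies the condition.
- part_id=NULL, cat=FL: no r row matches, row kept with r columns NULL.
- part_id=8, cat=HP: no r row matches, row kept with r columns NULL.
- part_id=2, cat=FL: 1 matching r row(s), so 1 row(s) emitted.
- part_id=8, cat=FL: no r row matches, row kept with r columns NULL.
- part_id=8, cat=FL: no r row matches, row kept with r columns NULL.
- 4 r row(s) had no l match → kept, l columns NULL.
Total: 1 matched + 8 padded = 9 rows.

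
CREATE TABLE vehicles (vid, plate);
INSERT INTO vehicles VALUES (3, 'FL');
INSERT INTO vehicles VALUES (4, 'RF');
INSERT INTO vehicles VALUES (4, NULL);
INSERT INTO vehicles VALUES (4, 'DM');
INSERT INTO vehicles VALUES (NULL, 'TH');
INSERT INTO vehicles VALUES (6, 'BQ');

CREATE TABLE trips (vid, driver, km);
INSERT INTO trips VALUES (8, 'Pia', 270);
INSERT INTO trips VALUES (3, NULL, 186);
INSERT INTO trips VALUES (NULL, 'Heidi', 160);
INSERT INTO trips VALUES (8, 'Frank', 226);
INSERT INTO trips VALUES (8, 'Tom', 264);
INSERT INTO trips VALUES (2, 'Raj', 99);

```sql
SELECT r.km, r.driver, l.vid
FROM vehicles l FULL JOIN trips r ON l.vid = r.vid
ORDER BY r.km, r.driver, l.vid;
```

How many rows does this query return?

FULL OUTER JOIN keeps every row from both sides; unmatched rows get NULL for the other side's columns.
Matching on l.vid = r.vid. A NULL in a compared column never satisfies the condition.
- l row (vid=3): matches 1 r row(s) → 1 output row(s).
- l row (vid=4): no match → kept, r columns NULL.
- l row (vid=4): no match → kept, r columns NULL.
- l row (vid=4): no match → kept, r columns NULL.
- l row (vid=NULL): no match → kept, r columns NULL.
- l row (vid=6): no match → kept, r columns NULL.
- 5 r row(s) had no l match → kept, l columns NULL.
Total: 1 matched + 10 padded = 11 rows.

11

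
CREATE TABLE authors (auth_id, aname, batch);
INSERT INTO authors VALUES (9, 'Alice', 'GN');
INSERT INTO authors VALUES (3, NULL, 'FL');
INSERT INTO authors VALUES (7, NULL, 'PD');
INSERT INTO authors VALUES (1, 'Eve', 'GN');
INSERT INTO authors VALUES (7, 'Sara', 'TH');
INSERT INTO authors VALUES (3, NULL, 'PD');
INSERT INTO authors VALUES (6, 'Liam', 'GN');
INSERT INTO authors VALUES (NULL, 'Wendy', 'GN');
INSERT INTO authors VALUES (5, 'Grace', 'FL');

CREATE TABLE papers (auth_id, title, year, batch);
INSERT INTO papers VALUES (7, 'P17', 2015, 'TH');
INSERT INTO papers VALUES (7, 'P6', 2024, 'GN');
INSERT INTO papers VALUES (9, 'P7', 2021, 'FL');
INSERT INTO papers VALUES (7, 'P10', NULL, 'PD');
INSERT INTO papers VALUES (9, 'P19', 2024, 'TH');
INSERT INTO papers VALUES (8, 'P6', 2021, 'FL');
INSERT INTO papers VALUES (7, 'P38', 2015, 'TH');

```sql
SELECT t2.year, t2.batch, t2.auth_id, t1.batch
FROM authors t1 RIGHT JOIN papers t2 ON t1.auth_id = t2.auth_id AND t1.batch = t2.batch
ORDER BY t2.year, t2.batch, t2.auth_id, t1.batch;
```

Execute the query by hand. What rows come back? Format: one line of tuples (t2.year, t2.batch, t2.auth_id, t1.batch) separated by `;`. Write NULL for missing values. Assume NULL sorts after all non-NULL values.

RIGHT JOIN keeps every row from `papers`; unmatched rows get NULL for `authors`'s columns.
Matching on t1.auth_id = t2.auth_id AND t1.batch = t2.batch. A NULL in a compared column never satisfies the condition.
- t1 (auth_id=9, batch=GN) has no partner in t2.
- t1 (auth_id=3, batch=FL) has no partner in t2.
- t1 (auth_id=7, batch=PD) pairs with 1 row(s) of t2.
- t1 (auth_id=1, batch=GN) has no partner in t2.
- t1 (auth_id=7, batch=TH) pairs with 2 row(s) of t2.
- t1 (auth_id=3, batch=PD) has no partner in t2.
- t1 (auth_id=6, batch=GN) has no partner in t2.
- t1 (auth_id=NULL, batch=GN) has no partner in t2.
- t1 (auth_id=5, batch=FL) has no partner in t2.
- 4 t2 row(s) had no t1 match → kept, t1 columns NULL.
After projecting and ordering:
t2.year | t2.batch | t2.auth_id | t1.batch
2015 | TH | 7 | TH
2015 | TH | 7 | TH
2021 | FL | 8 | NULL
2021 | FL | 9 | NULL
2024 | GN | 7 | NULL
2024 | TH | 9 | NULL
NULL | PD | 7 | PD

(2015, TH, 7, TH); (2015, TH, 7, TH); (2021, FL, 8, NULL); (2021, FL, 9, NULL); (2024, GN, 7, NULL); (2024, TH, 9, NULL); (NULL, PD, 7, PD)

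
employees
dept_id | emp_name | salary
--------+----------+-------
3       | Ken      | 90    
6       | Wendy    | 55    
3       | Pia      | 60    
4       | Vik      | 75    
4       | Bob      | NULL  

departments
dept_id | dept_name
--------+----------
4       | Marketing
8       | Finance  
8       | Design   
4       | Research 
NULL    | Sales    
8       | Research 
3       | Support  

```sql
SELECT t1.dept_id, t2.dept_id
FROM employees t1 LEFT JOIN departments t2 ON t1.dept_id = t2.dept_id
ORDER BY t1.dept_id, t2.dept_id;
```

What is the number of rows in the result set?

7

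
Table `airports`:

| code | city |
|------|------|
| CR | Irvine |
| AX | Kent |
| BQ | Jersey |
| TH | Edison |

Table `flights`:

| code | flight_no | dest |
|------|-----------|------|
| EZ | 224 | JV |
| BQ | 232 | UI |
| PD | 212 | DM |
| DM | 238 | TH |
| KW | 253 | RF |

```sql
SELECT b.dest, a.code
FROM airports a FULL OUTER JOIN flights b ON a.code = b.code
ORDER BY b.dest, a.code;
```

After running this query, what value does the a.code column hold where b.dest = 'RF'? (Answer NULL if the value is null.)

NULL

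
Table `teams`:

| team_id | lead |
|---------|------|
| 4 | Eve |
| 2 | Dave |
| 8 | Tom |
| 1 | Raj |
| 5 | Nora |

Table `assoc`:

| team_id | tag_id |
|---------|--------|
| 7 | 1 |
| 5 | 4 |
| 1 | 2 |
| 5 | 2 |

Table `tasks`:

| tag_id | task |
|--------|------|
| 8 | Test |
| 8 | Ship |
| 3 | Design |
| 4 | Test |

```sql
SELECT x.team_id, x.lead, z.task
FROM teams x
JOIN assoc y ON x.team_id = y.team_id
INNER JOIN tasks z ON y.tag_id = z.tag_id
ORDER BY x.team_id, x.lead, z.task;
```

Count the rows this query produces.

1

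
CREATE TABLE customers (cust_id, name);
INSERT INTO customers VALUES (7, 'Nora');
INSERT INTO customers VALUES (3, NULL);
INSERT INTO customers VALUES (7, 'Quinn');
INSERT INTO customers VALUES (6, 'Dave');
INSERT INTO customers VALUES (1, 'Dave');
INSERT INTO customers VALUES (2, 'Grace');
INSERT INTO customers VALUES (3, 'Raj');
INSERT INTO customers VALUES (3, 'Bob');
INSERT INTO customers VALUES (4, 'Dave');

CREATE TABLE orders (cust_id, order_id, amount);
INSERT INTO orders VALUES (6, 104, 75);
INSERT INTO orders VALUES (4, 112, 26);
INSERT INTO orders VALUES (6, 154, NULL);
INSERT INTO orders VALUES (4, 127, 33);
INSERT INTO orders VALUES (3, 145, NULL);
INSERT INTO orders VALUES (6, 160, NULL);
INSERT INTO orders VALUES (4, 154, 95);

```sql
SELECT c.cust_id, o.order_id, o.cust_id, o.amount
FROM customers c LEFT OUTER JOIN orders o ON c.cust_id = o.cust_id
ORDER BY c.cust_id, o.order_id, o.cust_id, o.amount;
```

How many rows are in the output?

13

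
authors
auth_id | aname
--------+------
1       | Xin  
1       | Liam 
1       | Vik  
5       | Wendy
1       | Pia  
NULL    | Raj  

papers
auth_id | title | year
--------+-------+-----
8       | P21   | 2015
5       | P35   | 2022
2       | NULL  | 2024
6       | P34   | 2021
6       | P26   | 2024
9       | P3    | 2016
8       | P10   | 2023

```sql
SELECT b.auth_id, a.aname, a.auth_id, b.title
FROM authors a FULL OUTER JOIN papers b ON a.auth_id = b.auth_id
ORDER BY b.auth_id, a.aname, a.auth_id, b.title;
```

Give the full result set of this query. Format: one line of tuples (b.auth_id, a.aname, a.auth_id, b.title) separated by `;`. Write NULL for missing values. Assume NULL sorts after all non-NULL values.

(2, NULL, NULL, NULL); (5, Wendy, 5, P35); (6, NULL, NULL, P26); (6, NULL, NULL, P34); (8, NULL, NULL, P10); (8, NULL, NULL, P21); (9, NULL, NULL, P3); (NULL, Liam, 1, NULL); (NULL, Pia, 1, NULL); (NULL, Raj, NULL, NULL); (NULL, Vik, 1, NULL); (NULL, Xin, 1, NULL)

FULL OUTER JOIN keeps every row from both sides; unmatched rows get NULL for the other side's columns.
Matching on a.auth_id = b.auth_id. A NULL in a compared column never satisfies the condition.
- auth_id=1: no b row matches, row kept with b columns NULL.
- auth_id=1: no b row matches, row kept with b columns NULL.
- auth_id=1: no b row matches, row kept with b columns NULL.
- auth_id=5: 1 matching b row(s), so 1 row(s) emitted.
- auth_id=1: no b row matches, row kept with b columns NULL.
- auth_id=NULL: no b row matches, row kept with b columns NULL.
- 6 row(s) from b found no a partner → padded with NULL.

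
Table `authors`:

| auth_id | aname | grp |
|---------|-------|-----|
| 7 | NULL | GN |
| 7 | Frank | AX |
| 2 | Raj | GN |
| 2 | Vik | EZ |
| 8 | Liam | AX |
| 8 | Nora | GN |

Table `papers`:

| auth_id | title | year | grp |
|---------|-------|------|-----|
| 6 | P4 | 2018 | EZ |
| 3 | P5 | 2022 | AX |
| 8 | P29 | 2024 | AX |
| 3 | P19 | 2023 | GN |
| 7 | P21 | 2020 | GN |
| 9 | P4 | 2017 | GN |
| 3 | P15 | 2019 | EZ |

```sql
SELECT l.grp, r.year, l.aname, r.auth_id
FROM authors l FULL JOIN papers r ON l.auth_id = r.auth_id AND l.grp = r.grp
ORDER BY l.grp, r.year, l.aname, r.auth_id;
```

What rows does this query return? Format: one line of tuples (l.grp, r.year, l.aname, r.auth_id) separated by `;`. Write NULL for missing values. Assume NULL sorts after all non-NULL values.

(AX, 2024, Liam, 8); (AX, NULL, Frank, NULL); (EZ, NULL, Vik, NULL); (GN, 2020, NULL, 7); (GN, NULL, Nora, NULL); (GN, NULL, Raj, NULL); (NULL, 2017, NULL, 9); (NULL, 2018, NULL, 6); (NULL, 2019, NULL, 3); (NULL, 2022, NULL, 3); (NULL, 2023, NULL, 3)

FULL OUTER JOIN keeps every row from both sides; unmatched rows get NULL for the other side's columns.
Matching on l.auth_id = r.auth_id AND l.grp = r.grp.
Matched pairs: 2; unmatched l rows kept: 4; unmatched r rows kept: 5.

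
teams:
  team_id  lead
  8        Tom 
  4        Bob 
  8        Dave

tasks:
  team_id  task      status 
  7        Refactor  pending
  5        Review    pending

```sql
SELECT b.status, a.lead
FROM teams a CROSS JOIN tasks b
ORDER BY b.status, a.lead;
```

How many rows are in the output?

CROSS JOIN pairs every row of `teams` with every row of `tasks`: 3 × 2 = 6 rows.

6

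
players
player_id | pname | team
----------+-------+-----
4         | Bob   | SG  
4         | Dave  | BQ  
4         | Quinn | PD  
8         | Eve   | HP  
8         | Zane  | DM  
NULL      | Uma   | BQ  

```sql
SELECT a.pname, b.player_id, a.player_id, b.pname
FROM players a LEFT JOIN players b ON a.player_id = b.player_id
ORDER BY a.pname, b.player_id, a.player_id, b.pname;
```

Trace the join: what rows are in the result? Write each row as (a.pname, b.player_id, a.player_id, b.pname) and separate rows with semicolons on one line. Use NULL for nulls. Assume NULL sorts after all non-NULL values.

(Bob, 4, 4, Bob); (Bob, 4, 4, Dave); (Bob, 4, 4, Quinn); (Dave, 4, 4, Bob); (Dave, 4, 4, Dave); (Dave, 4, 4, Quinn); (Eve, 8, 8, Eve); (Eve, 8, 8, Zane); (Quinn, 4, 4, Bob); (Quinn, 4, 4, Dave); (Quinn, 4, 4, Quinn); (Uma, NULL, NULL, NULL); (Zane, 8, 8, Eve); (Zane, 8, 8, Zane)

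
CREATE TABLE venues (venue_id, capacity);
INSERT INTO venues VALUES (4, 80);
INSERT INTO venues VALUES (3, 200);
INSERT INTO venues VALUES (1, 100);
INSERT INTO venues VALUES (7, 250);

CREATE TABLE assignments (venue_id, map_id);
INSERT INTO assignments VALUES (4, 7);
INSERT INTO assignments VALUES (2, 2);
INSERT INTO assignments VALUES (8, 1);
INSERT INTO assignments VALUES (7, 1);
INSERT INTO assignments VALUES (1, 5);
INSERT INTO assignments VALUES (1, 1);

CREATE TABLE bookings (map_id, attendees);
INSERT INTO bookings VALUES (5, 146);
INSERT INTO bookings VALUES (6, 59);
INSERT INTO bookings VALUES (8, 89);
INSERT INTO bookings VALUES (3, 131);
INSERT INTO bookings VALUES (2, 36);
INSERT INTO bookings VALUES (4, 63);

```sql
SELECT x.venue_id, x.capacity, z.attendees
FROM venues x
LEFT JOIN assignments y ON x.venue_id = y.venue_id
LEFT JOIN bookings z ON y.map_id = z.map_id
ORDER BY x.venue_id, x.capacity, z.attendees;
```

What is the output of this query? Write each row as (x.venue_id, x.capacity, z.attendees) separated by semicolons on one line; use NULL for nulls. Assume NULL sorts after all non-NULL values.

(1, 100, 146); (1, 100, NULL); (3, 200, NULL); (4, 80, NULL); (7, 250, NULL)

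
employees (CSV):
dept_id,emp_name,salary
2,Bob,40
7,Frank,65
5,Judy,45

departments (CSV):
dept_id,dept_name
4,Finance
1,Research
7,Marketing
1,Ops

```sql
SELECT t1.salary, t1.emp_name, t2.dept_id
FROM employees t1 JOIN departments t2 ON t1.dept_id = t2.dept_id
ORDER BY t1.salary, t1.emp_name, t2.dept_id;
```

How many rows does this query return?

1

INNER JOIN keeps only pairs where the ON condition holds.
Matching on t1.dept_id = t2.dept_id.
- t1 (dept_id=2) has no partner → excluded.
- t1 (dept_id=7) pairs with 1 row(s) of t2.
- t1 (dept_id=5) has no partner → excluded.
Total: 1 rows.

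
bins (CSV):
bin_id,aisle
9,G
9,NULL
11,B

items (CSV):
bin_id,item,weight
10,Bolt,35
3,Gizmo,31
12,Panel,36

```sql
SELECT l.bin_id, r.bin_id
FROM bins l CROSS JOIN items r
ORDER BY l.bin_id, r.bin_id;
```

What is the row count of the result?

CROSS JOIN pairs every row of `bins` with every row of `items`: 3 × 3 = 9 rows.

9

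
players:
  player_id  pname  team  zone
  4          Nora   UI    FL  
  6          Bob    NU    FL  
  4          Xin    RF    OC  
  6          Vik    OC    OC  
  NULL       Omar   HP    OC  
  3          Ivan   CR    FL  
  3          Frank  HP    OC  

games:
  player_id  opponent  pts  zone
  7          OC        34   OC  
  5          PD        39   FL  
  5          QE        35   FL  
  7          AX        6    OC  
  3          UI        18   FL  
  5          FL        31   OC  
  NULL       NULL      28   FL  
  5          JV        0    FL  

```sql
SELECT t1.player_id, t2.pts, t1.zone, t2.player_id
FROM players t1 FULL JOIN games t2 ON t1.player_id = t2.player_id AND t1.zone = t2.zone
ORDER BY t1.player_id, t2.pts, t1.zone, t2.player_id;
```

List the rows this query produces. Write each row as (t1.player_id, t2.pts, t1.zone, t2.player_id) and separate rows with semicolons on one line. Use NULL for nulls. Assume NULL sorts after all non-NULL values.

FULL OUTER JOIN keeps every row from both sides; unmatched rows get NULL for the other side's columns.
Matching on t1.player_id = t2.player_id AND t1.zone = t2.zone. A NULL in a compared column never satisfies the condition.
Matched pairs: 1; unmatched t1 rows kept: 6; unmatched t2 rows kept: 7.

(3, 18, FL, 3); (3, NULL, OC, NULL); (4, NULL, FL, NULL); (4, NULL, OC, NULL); (6, NULL, FL, NULL); (6, NULL, OC, NULL); (NULL, 0, NULL, 5); (NULL, 6, NULL, 7); (NULL, 28, NULL, NULL); (NULL, 31, NULL, 5); (NULL, 34, NULL, 7); (NULL, 35, NULL, 5); (NULL, 39, NULL, 5); (NULL, NULL, OC, NULL)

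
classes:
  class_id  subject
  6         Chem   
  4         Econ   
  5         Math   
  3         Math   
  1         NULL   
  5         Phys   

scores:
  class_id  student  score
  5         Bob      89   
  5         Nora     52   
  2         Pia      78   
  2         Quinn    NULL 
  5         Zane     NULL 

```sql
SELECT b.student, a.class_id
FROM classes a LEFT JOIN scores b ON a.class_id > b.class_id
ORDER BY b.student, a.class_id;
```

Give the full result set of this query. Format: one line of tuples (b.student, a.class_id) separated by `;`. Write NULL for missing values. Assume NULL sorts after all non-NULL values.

LEFT JOIN keeps every row from `classes`; unmatched rows get NULL for `scores`'s columns.
Matching on a.class_id > b.class_id.
Matched pairs: 13; unmatched a rows kept: 1.

(Bob, 6); (Nora, 6); (Pia, 3); (Pia, 4); (Pia, 5); (Pia, 5); (Pia, 6); (Quinn, 3); (Quinn, 4); (Quinn, 5); (Quinn, 5); (Quinn, 6); (Zane, 6); (NULL, 1)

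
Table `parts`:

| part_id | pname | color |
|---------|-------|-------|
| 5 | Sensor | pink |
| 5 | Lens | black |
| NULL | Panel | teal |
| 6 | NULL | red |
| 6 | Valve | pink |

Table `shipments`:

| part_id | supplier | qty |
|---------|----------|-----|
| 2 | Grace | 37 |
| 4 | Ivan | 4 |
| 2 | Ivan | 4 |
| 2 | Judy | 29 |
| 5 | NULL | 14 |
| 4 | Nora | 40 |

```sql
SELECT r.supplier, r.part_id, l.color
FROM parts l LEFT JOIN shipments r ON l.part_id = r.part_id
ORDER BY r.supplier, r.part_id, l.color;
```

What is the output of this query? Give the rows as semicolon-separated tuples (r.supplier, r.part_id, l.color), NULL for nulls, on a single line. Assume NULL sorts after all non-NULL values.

(NULL, 5, black); (NULL, 5, pink); (NULL, NULL, pink); (NULL, NULL, red); (NULL, NULL, teal)

LEFT JOIN keeps every row from `parts`; unmatched rows get NULL for `shipments`'s columns.
Matching on l.part_id = r.part_id. A NULL in a compared column never satisfies the condition.
Matched pairs: 2; unmatched l rows kept: 3.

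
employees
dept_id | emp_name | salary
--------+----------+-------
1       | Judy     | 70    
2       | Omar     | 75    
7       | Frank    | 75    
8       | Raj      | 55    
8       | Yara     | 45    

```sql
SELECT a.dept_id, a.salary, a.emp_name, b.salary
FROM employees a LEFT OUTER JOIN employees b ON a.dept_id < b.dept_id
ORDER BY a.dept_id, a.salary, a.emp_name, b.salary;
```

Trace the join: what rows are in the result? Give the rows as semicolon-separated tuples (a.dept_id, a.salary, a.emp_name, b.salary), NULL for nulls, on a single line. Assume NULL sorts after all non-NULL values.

(1, 70, Judy, 45); (1, 70, Judy, 55); (1, 70, Judy, 75); (1, 70, Judy, 75); (2, 75, Omar, 45); (2, 75, Omar, 55); (2, 75, Omar, 75); (7, 75, Frank, 45); (7, 75, Frank, 55); (8, 45, Yara, NULL); (8, 55, Raj, NULL)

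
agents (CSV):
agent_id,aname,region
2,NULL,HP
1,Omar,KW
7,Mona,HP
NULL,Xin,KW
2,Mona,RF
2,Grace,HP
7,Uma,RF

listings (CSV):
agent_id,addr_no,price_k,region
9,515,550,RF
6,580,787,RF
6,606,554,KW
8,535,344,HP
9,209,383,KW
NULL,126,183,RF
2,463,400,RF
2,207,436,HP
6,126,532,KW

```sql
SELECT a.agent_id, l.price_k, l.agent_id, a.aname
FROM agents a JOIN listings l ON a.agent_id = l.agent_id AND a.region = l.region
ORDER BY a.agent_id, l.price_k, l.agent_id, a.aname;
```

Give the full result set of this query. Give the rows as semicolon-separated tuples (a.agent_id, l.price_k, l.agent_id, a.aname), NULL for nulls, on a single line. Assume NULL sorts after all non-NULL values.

(2, 400, 2, Mona); (2, 436, 2, Grace); (2, 436, 2, NULL)

INNER JOIN keeps only pairs where the ON condition holds.
Matching on a.agent_id = l.agent_id AND a.region = l.region. A NULL in a compared column never satisfies the condition.
Matched pairs: 3.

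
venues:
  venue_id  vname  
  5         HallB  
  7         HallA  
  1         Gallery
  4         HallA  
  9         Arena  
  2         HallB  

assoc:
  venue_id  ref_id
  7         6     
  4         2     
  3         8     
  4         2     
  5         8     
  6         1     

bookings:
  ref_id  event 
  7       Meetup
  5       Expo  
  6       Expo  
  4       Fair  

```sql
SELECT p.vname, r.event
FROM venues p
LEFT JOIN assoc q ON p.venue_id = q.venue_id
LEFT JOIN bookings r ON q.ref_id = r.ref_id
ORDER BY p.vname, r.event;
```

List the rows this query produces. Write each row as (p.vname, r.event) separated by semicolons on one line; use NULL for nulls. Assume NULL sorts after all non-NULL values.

Evaluate left to right. First `venues p LEFT JOIN assoc q` on venue_id: 7 row(s).
Then LEFT JOIN `bookings r` on ref_id: each of those 7 rows is kept; rows whose q.ref_id has no match in r get NULL for r's columns.

(Arena, NULL); (Gallery, NULL); (HallA, Expo); (HallA, NULL); (HallA, NULL); (HallB, NULL); (HallB, NULL)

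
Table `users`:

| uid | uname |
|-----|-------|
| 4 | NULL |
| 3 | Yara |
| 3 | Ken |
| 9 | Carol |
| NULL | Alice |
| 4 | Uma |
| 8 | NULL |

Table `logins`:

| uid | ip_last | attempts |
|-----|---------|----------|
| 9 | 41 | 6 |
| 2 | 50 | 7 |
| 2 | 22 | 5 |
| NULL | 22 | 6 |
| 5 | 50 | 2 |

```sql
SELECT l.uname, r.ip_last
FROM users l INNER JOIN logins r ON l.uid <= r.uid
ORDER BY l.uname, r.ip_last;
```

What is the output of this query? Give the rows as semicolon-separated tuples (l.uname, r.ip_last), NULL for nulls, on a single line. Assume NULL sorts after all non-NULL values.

INNER JOIN keeps only pairs where the ON condition holds.
Matching on l.uid <= r.uid. A NULL in a compared column never satisfies the condition.
Matched pairs: 10.

(Carol, 41); (Ken, 41); (Ken, 50); (Uma, 41); (Uma, 50); (Yara, 41); (Yara, 50); (NULL, 41); (NULL, 41); (NULL, 50)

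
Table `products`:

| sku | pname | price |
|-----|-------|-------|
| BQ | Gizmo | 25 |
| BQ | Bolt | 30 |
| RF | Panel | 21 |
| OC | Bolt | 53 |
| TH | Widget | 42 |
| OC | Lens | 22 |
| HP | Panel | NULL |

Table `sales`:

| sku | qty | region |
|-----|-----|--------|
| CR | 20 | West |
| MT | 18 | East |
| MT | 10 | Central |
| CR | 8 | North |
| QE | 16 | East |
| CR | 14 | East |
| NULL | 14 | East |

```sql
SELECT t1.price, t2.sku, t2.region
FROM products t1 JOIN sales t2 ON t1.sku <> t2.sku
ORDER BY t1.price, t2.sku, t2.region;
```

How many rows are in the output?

42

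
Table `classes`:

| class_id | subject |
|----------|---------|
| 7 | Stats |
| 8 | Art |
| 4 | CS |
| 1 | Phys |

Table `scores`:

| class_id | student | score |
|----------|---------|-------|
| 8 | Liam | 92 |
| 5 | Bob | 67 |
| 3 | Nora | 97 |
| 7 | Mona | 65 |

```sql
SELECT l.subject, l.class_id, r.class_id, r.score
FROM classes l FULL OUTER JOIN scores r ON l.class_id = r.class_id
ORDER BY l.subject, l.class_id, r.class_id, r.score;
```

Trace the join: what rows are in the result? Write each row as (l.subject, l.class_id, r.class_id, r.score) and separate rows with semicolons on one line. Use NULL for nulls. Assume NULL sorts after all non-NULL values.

(Art, 8, 8, 92); (CS, 4, NULL, NULL); (Phys, 1, NULL, NULL); (Stats, 7, 7, 65); (NULL, NULL, 3, 97); (NULL, NULL, 5, 67)

FULL OUTER JOIN keeps every row from both sides; unmatched rows get NULL for the other side's columns.
Matching on l.class_id = r.class_id.
- l[0] class_id=7 → 1 match(es) in r → 1 row(s).
- l[1] class_id=8 → 1 match(es) in r → 1 row(s).
- l[2] class_id=4 → no match; kept with NULLs on the r side.
- l[3] class_id=1 → no match; kept with NULLs on the r side.
- 2 r row(s) had no l match → kept, l columns NULL.
After projecting and ordering:
l.subject | l.class_id | r.class_id | r.score
Art | 8 | 8 | 92
CS | 4 | NULL | NULL
Phys | 1 | NULL | NULL
Stats | 7 | 7 | 65
NULL | NULL | 3 | 97
NULL | NULL | 5 | 67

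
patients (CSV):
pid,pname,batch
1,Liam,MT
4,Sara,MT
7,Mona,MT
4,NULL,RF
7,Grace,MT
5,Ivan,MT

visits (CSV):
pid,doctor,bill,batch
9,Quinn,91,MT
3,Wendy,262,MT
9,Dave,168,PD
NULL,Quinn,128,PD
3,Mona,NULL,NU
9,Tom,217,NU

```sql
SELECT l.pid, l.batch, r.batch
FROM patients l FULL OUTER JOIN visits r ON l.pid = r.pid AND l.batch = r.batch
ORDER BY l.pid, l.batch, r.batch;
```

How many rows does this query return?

12

FULL OUTER JOIN keeps every row from both sides; unmatched rows get NULL for the other side's columns.
Matching on l.pid = r.pid AND l.batch = r.batch. A NULL in a compared column never satisfies the condition.
Matched pairs: 0; unmatched l rows kept: 6; unmatched r rows kept: 6.
Total: 0 matched + 12 padded = 12 rows.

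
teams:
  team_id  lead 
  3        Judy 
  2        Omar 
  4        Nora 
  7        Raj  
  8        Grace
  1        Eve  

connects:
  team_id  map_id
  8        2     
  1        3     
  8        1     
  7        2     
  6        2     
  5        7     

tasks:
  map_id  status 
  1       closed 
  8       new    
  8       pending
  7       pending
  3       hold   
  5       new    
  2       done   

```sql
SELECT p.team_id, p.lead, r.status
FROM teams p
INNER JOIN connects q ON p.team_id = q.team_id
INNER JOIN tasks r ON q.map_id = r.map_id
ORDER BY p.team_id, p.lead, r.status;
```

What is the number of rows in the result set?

4

Evaluate left to right. First `teams p INNER JOIN connects q` on team_id: 4 row(s).
Then INNER JOIN `tasks r` on map_id: keep only rows whose q.map_id appears in r.
Result: 4 row(s).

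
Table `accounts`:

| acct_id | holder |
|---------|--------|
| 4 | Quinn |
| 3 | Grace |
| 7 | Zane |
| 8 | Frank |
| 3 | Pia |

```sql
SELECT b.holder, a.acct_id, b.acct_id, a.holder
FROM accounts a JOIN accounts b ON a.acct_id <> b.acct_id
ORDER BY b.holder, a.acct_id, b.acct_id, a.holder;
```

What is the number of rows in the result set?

INNER JOIN keeps only pairs where the ON condition holds.
Matching on a.acct_id <> b.acct_id.
- a[0] acct_id=4 → 4 match(es) in b → 4 row(s).
- a[1] acct_id=3 → 3 match(es) in b → 3 row(s).
- a[2] acct_id=7 → 4 match(es) in b → 4 row(s).
- a[3] acct_id=8 → 4 match(es) in b → 4 row(s).
- a[4] acct_id=3 → 3 match(es) in b → 3 row(s).
Total: 18 rows.

18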